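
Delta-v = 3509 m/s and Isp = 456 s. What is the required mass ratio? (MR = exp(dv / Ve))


Ve = 456 * 9.81 = 4473.36 m/s
MR = exp(3509 / 4473.36) = 2.191

2.191


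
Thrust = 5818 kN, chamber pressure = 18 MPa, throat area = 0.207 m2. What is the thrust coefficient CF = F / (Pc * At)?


CF = 5818000 / (18e6 * 0.207) = 1.56

1.56


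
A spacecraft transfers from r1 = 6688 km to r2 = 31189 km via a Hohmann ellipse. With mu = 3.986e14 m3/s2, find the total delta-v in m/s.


V1 = sqrt(mu/r1) = 7720.06 m/s
dV1 = V1*(sqrt(2*r2/(r1+r2)) - 1) = 2187.09 m/s
V2 = sqrt(mu/r2) = 3574.93 m/s
dV2 = V2*(1 - sqrt(2*r1/(r1+r2))) = 1450.5 m/s
Total dV = 3638 m/s

3638 m/s


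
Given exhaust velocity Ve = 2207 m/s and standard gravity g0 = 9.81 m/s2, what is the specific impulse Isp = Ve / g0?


Isp = Ve / g0 = 2207 / 9.81 = 225.0 s

225.0 s


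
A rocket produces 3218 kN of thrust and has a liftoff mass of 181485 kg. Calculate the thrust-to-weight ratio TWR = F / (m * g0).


TWR = 3218000 / (181485 * 9.81) = 1.81

1.81


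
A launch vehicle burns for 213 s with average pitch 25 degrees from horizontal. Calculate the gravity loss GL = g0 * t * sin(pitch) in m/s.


GL = 9.81 * 213 * sin(25 deg) = 883 m/s

883 m/s


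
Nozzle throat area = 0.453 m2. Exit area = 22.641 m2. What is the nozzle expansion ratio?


AR = 22.641 / 0.453 = 50.0

50.0


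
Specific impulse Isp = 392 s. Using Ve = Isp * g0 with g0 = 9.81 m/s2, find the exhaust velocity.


Ve = Isp * g0 = 392 * 9.81 = 3845.5 m/s

3845.5 m/s


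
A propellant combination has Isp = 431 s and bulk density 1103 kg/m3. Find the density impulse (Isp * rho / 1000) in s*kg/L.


rho*Isp = 431 * 1103 / 1000 = 475 s*kg/L

475 s*kg/L


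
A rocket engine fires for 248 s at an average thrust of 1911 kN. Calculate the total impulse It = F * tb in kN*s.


It = 1911 * 248 = 473928 kN*s

473928 kN*s


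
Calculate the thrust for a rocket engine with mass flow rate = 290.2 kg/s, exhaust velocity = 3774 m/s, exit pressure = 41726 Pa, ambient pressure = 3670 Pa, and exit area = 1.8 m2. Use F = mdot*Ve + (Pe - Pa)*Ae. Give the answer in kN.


F = 290.2 * 3774 + (41726 - 3670) * 1.8 = 1.1637e+06 N = 1163.7 kN

1163.7 kN


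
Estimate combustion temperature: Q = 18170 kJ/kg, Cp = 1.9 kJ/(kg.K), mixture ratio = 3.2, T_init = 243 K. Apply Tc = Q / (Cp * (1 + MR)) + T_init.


Tc = 18170 / (1.9 * (1 + 3.2)) + 243 = 2520 K

2520 K


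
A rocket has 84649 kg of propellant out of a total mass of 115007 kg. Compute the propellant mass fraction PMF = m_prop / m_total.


PMF = 84649 / 115007 = 0.736

0.736


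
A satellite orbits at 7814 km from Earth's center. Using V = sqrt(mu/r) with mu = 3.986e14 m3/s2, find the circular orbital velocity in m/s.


V = sqrt(3.986e14 / 7814000) = 7142 m/s

7142 m/s


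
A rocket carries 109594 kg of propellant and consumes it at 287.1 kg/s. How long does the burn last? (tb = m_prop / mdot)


tb = 109594 / 287.1 = 381.7 s

381.7 s


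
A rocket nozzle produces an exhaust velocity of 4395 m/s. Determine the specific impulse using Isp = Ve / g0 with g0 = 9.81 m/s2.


Isp = Ve / g0 = 4395 / 9.81 = 448.0 s

448.0 s


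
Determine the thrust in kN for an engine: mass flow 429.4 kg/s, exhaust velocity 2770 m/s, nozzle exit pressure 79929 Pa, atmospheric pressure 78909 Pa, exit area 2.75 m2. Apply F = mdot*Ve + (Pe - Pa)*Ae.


F = 429.4 * 2770 + (79929 - 78909) * 2.75 = 1.1922e+06 N = 1192.2 kN

1192.2 kN


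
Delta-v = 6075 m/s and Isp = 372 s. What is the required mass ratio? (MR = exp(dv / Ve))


Ve = 372 * 9.81 = 3649.32 m/s
MR = exp(6075 / 3649.32) = 5.284

5.284


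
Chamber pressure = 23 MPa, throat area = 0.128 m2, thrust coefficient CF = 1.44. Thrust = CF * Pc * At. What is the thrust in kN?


F = 1.44 * 23e6 * 0.128 = 4.2394e+06 N = 4239.4 kN

4239.4 kN


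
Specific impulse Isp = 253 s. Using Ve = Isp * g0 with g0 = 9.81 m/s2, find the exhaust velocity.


Ve = Isp * g0 = 253 * 9.81 = 2481.9 m/s

2481.9 m/s


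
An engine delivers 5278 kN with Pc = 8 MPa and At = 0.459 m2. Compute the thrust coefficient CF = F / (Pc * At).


CF = 5278000 / (8e6 * 0.459) = 1.44

1.44


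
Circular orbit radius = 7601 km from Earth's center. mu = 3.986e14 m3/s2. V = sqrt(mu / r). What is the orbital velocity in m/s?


V = sqrt(3.986e14 / 7601000) = 7242 m/s

7242 m/s


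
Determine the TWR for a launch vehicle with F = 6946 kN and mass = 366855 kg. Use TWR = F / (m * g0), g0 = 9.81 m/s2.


TWR = 6946000 / (366855 * 9.81) = 1.93

1.93


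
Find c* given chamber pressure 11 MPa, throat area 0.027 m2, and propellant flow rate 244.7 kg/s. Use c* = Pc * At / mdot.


c* = 11e6 * 0.027 / 244.7 = 1214 m/s

1214 m/s


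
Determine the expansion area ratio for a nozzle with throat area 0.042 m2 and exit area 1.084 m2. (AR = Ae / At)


AR = 1.084 / 0.042 = 25.8

25.8


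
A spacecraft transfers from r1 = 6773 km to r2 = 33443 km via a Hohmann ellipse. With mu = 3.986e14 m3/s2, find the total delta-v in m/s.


V1 = sqrt(mu/r1) = 7671.46 m/s
dV1 = V1*(sqrt(2*r2/(r1+r2)) - 1) = 2221.95 m/s
V2 = sqrt(mu/r2) = 3452.36 m/s
dV2 = V2*(1 - sqrt(2*r1/(r1+r2))) = 1448.71 m/s
Total dV = 3671 m/s

3671 m/s


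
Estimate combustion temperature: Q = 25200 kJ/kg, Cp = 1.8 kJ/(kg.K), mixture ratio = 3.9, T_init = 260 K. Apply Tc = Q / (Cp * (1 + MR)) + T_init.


Tc = 25200 / (1.8 * (1 + 3.9)) + 260 = 3117 K

3117 K


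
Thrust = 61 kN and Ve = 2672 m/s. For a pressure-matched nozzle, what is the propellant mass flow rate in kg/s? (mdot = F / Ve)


mdot = F / Ve = 61000 / 2672 = 22.8 kg/s

22.8 kg/s


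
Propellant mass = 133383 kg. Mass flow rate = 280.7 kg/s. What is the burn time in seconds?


tb = 133383 / 280.7 = 475.2 s

475.2 s


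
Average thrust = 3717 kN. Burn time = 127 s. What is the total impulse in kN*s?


It = 3717 * 127 = 472059 kN*s

472059 kN*s


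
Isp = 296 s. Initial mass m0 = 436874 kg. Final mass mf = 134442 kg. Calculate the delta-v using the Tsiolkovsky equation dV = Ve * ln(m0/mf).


Ve = 296 * 9.81 = 2903.76 m/s
dV = 2903.76 * ln(436874/134442) = 3422 m/s

3422 m/s


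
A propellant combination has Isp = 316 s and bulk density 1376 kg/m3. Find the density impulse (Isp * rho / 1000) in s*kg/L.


rho*Isp = 316 * 1376 / 1000 = 435 s*kg/L

435 s*kg/L


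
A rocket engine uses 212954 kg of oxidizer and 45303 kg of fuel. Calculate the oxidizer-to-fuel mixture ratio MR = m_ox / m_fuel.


MR = 212954 / 45303 = 4.7

4.7


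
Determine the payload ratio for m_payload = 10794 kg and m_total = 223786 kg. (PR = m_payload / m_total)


PR = 10794 / 223786 = 0.0482

0.0482


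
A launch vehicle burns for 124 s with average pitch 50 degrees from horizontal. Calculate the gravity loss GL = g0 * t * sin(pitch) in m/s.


GL = 9.81 * 124 * sin(50 deg) = 932 m/s

932 m/s


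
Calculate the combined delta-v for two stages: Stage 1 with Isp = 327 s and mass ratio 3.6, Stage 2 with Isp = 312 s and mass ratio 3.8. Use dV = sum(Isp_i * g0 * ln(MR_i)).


dV1 = 327 * 9.81 * ln(3.6) = 4109.1 m/s
dV2 = 312 * 9.81 * ln(3.8) = 4086.1 m/s
Total dV = 4109.1 + 4086.1 = 8195.2 m/s ~ 8195 m/s

8195 m/s


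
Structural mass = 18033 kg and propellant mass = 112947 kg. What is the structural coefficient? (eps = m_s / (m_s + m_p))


eps = 18033 / (18033 + 112947) = 0.1377

0.1377


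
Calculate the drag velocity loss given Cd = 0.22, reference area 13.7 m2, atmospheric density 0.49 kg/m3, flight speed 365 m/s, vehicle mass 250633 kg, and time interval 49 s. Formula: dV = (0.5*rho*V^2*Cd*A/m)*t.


D = 0.5 * 0.49 * 365^2 * 0.22 * 13.7 = 98377.34 N
a = 98377.34 / 250633 = 0.3925 m/s2
dV = 0.3925 * 49 = 19.2 m/s

19.2 m/s


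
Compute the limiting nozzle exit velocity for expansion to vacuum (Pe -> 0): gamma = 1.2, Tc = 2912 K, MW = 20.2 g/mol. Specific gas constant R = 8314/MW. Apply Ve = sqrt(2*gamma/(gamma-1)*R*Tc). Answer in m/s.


R = 8314 / 20.2 = 411.58 J/(kg.K)
Ve = sqrt(2 * 1.2 / (1.2 - 1) * 411.58 * 2912) = 3792 m/s

3792 m/s


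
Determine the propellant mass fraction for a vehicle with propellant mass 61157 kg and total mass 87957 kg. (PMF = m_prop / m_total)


PMF = 61157 / 87957 = 0.695

0.695


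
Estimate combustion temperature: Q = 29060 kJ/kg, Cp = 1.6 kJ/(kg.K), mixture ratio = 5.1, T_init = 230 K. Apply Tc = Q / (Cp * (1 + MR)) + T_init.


Tc = 29060 / (1.6 * (1 + 5.1)) + 230 = 3207 K

3207 K


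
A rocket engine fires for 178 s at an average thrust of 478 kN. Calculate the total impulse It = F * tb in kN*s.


It = 478 * 178 = 85084 kN*s

85084 kN*s


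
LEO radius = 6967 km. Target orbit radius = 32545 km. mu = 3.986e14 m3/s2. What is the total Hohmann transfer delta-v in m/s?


V1 = sqrt(mu/r1) = 7563.9 m/s
dV1 = V1*(sqrt(2*r2/(r1+r2)) - 1) = 2144.29 m/s
V2 = sqrt(mu/r2) = 3499.67 m/s
dV2 = V2*(1 - sqrt(2*r1/(r1+r2))) = 1421.41 m/s
Total dV = 3566 m/s

3566 m/s


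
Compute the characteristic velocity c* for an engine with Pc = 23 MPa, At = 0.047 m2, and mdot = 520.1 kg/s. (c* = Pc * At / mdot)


c* = 23e6 * 0.047 / 520.1 = 2078 m/s

2078 m/s


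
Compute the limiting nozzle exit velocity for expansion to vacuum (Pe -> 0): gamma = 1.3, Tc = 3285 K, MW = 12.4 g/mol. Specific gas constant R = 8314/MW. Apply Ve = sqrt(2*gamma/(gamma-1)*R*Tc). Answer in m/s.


R = 8314 / 12.4 = 670.48 J/(kg.K)
Ve = sqrt(2 * 1.3 / (1.3 - 1) * 670.48 * 3285) = 4369 m/s

4369 m/s


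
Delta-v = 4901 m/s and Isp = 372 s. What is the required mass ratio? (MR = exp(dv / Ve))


Ve = 372 * 9.81 = 3649.32 m/s
MR = exp(4901 / 3649.32) = 3.83

3.83


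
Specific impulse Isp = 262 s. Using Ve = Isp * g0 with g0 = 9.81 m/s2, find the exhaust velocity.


Ve = Isp * g0 = 262 * 9.81 = 2570.2 m/s

2570.2 m/s


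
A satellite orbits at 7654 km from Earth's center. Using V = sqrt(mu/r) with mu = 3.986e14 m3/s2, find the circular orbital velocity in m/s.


V = sqrt(3.986e14 / 7654000) = 7216 m/s

7216 m/s


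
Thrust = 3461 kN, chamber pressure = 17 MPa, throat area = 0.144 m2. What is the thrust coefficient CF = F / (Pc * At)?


CF = 3461000 / (17e6 * 0.144) = 1.41

1.41


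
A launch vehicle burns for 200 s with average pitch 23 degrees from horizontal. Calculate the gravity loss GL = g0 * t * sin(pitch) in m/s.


GL = 9.81 * 200 * sin(23 deg) = 767 m/s

767 m/s


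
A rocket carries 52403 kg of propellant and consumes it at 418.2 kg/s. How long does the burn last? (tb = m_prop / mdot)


tb = 52403 / 418.2 = 125.3 s

125.3 s


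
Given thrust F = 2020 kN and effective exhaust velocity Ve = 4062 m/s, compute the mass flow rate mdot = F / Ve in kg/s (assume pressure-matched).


mdot = F / Ve = 2020000 / 4062 = 497.3 kg/s

497.3 kg/s


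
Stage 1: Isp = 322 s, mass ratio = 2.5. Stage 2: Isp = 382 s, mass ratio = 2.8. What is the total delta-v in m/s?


dV1 = 322 * 9.81 * ln(2.5) = 2894.4 m/s
dV2 = 382 * 9.81 * ln(2.8) = 3858.4 m/s
Total dV = 2894.4 + 3858.4 = 6752.8 m/s ~ 6753 m/s

6753 m/s


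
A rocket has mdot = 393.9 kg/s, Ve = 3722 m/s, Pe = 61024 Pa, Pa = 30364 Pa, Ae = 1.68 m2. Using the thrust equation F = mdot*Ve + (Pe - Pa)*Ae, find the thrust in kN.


F = 393.9 * 3722 + (61024 - 30364) * 1.68 = 1.5176e+06 N = 1517.6 kN

1517.6 kN


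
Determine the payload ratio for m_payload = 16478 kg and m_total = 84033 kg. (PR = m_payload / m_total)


PR = 16478 / 84033 = 0.1961

0.1961


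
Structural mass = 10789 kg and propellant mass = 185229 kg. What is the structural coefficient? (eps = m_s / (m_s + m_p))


eps = 10789 / (10789 + 185229) = 0.055

0.055


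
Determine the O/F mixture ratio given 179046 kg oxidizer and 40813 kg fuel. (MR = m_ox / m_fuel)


MR = 179046 / 40813 = 4.39

4.39


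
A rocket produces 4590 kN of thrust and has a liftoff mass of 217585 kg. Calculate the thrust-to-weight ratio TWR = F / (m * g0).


TWR = 4590000 / (217585 * 9.81) = 2.15

2.15


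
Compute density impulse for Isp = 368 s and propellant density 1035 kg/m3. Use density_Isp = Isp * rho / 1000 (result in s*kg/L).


rho*Isp = 368 * 1035 / 1000 = 381 s*kg/L

381 s*kg/L


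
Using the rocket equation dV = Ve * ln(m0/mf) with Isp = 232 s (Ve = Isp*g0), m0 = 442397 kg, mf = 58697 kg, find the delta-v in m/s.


Ve = 232 * 9.81 = 2275.92 m/s
dV = 2275.92 * ln(442397/58697) = 4597 m/s

4597 m/s


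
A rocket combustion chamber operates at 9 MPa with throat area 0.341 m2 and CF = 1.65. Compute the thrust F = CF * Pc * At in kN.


F = 1.65 * 9e6 * 0.341 = 5.0638e+06 N = 5063.9 kN

5063.9 kN


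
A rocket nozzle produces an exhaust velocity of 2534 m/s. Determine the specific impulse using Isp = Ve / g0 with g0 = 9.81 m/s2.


Isp = Ve / g0 = 2534 / 9.81 = 258.3 s

258.3 s


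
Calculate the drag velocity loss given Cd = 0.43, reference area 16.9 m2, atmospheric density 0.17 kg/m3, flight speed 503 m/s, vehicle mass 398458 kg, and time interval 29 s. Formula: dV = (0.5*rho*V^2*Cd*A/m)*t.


D = 0.5 * 0.17 * 503^2 * 0.43 * 16.9 = 156282.39 N
a = 156282.39 / 398458 = 0.3922 m/s2
dV = 0.3922 * 29 = 11.4 m/s

11.4 m/s


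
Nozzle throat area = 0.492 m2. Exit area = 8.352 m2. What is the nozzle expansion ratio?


AR = 8.352 / 0.492 = 17.0

17.0


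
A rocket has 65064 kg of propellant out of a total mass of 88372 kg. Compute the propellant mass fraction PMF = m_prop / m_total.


PMF = 65064 / 88372 = 0.736

0.736


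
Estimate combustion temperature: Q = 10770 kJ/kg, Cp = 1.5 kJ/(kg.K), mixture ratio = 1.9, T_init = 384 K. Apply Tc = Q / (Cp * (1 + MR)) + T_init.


Tc = 10770 / (1.5 * (1 + 1.9)) + 384 = 2860 K

2860 K


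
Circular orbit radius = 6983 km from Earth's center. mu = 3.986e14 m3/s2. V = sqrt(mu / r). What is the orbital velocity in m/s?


V = sqrt(3.986e14 / 6983000) = 7555 m/s

7555 m/s


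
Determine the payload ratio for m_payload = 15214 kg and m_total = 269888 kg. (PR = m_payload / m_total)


PR = 15214 / 269888 = 0.0564

0.0564


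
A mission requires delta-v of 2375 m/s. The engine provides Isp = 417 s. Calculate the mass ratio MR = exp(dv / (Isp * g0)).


Ve = 417 * 9.81 = 4090.77 m/s
MR = exp(2375 / 4090.77) = 1.787

1.787


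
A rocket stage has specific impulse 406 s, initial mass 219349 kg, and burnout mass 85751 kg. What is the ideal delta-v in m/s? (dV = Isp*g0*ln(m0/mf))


Ve = 406 * 9.81 = 3982.86 m/s
dV = 3982.86 * ln(219349/85751) = 3741 m/s

3741 m/s


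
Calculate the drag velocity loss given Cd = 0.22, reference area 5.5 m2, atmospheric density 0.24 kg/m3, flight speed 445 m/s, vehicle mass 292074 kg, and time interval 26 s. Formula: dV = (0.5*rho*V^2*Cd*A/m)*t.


D = 0.5 * 0.24 * 445^2 * 0.22 * 5.5 = 28753.23 N
a = 28753.23 / 292074 = 0.0984 m/s2
dV = 0.0984 * 26 = 2.6 m/s

2.6 m/s


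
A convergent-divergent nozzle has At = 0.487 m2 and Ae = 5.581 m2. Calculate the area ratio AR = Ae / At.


AR = 5.581 / 0.487 = 11.5

11.5


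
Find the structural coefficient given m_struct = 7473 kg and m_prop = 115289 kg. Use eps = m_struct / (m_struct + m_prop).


eps = 7473 / (7473 + 115289) = 0.0609

0.0609


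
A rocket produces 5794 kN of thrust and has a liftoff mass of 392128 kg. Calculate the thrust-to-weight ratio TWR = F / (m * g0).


TWR = 5794000 / (392128 * 9.81) = 1.51

1.51


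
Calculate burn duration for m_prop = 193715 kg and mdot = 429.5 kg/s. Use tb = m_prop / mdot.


tb = 193715 / 429.5 = 451.0 s

451.0 s


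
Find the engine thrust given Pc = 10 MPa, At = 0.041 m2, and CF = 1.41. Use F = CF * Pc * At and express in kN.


F = 1.41 * 10e6 * 0.041 = 578100.0 N = 578.1 kN

578.1 kN


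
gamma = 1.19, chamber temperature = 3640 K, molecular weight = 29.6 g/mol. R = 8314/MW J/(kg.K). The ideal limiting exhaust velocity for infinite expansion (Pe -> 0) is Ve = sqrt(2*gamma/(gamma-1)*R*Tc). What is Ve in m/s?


R = 8314 / 29.6 = 280.88 J/(kg.K)
Ve = sqrt(2 * 1.19 / (1.19 - 1) * 280.88 * 3640) = 3579 m/s

3579 m/s


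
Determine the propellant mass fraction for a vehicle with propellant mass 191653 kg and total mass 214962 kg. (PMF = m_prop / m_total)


PMF = 191653 / 214962 = 0.892

0.892


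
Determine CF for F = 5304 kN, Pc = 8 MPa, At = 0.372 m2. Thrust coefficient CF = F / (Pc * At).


CF = 5304000 / (8e6 * 0.372) = 1.78

1.78


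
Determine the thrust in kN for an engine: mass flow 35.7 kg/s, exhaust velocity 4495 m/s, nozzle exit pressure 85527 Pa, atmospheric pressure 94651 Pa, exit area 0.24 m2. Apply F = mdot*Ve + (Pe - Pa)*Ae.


F = 35.7 * 4495 + (85527 - 94651) * 0.24 = 158282.0 N = 158.3 kN

158.3 kN


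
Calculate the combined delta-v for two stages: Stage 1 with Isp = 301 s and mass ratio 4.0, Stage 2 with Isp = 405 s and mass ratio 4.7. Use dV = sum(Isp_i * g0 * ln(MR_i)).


dV1 = 301 * 9.81 * ln(4.0) = 4093.5 m/s
dV2 = 405 * 9.81 * ln(4.7) = 6148.5 m/s
Total dV = 4093.5 + 6148.5 = 10242.0 m/s ~ 10242 m/s

10242 m/s


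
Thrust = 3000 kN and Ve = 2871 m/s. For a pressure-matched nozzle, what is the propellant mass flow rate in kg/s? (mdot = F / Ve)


mdot = F / Ve = 3000000 / 2871 = 1044.9 kg/s

1044.9 kg/s


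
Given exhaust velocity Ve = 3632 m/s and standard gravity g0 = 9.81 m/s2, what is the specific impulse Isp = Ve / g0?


Isp = Ve / g0 = 3632 / 9.81 = 370.2 s

370.2 s


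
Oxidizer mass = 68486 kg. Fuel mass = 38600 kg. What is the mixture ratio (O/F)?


MR = 68486 / 38600 = 1.77

1.77


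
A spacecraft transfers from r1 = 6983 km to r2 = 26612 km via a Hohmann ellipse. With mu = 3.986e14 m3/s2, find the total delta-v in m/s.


V1 = sqrt(mu/r1) = 7555.23 m/s
dV1 = V1*(sqrt(2*r2/(r1+r2)) - 1) = 1954.41 m/s
V2 = sqrt(mu/r2) = 3870.17 m/s
dV2 = V2*(1 - sqrt(2*r1/(r1+r2))) = 1374.84 m/s
Total dV = 3329 m/s

3329 m/s


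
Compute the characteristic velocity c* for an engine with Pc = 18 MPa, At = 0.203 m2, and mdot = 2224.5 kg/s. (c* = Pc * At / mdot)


c* = 18e6 * 0.203 / 2224.5 = 1643 m/s

1643 m/s


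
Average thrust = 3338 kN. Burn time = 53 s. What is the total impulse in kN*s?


It = 3338 * 53 = 176914 kN*s

176914 kN*s


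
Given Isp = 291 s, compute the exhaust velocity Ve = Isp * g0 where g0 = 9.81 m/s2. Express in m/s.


Ve = Isp * g0 = 291 * 9.81 = 2854.7 m/s

2854.7 m/s


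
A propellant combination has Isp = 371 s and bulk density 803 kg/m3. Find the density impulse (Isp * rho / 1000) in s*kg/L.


rho*Isp = 371 * 803 / 1000 = 298 s*kg/L

298 s*kg/L


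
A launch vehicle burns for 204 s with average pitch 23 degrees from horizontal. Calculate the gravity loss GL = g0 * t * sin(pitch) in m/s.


GL = 9.81 * 204 * sin(23 deg) = 782 m/s

782 m/s


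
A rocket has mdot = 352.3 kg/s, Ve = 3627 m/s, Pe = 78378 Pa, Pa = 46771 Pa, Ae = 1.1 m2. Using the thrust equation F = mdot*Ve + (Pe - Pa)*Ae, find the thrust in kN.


F = 352.3 * 3627 + (78378 - 46771) * 1.1 = 1.3126e+06 N = 1312.6 kN

1312.6 kN


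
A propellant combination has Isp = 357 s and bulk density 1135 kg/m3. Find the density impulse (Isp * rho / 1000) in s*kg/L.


rho*Isp = 357 * 1135 / 1000 = 405 s*kg/L

405 s*kg/L


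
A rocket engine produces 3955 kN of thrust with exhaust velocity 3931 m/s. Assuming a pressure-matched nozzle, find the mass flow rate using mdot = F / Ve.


mdot = F / Ve = 3955000 / 3931 = 1006.1 kg/s

1006.1 kg/s


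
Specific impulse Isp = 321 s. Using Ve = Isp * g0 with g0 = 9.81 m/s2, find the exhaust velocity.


Ve = Isp * g0 = 321 * 9.81 = 3149.0 m/s

3149.0 m/s


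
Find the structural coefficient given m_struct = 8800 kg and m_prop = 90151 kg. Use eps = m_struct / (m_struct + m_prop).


eps = 8800 / (8800 + 90151) = 0.0889

0.0889


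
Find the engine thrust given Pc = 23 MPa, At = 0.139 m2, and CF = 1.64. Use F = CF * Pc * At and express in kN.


F = 1.64 * 23e6 * 0.139 = 5.2431e+06 N = 5243.1 kN

5243.1 kN


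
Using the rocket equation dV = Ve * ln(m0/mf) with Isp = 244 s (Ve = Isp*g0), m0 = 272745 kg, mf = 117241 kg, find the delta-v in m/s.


Ve = 244 * 9.81 = 2393.64 m/s
dV = 2393.64 * ln(272745/117241) = 2021 m/s

2021 m/s


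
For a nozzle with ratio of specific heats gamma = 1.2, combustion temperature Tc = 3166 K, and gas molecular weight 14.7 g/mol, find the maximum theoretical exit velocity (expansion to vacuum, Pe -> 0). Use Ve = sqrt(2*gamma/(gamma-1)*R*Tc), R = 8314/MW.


R = 8314 / 14.7 = 565.58 J/(kg.K)
Ve = sqrt(2 * 1.2 / (1.2 - 1) * 565.58 * 3166) = 4635 m/s

4635 m/s


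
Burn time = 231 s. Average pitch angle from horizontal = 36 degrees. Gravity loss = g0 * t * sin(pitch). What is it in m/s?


GL = 9.81 * 231 * sin(36 deg) = 1332 m/s

1332 m/s


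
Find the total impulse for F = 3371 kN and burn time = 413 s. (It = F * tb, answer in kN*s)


It = 3371 * 413 = 1392223 kN*s

1392223 kN*s


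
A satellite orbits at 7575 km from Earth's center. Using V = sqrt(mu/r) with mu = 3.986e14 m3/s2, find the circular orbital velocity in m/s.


V = sqrt(3.986e14 / 7575000) = 7254 m/s

7254 m/s


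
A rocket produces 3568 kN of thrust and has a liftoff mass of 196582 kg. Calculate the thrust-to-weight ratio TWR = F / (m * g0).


TWR = 3568000 / (196582 * 9.81) = 1.85

1.85


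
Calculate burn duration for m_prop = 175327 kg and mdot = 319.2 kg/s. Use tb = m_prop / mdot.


tb = 175327 / 319.2 = 549.3 s

549.3 s


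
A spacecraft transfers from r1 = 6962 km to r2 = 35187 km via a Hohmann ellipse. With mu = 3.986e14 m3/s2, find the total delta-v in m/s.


V1 = sqrt(mu/r1) = 7566.62 m/s
dV1 = V1*(sqrt(2*r2/(r1+r2)) - 1) = 2210.58 m/s
V2 = sqrt(mu/r2) = 3365.72 m/s
dV2 = V2*(1 - sqrt(2*r1/(r1+r2))) = 1431.23 m/s
Total dV = 3642 m/s

3642 m/s


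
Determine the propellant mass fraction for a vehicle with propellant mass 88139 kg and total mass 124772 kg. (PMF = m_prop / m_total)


PMF = 88139 / 124772 = 0.706

0.706


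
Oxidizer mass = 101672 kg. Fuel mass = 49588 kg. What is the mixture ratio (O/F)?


MR = 101672 / 49588 = 2.05

2.05


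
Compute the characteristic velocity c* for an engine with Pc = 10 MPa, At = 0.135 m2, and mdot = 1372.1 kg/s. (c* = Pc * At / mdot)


c* = 10e6 * 0.135 / 1372.1 = 984 m/s

984 m/s


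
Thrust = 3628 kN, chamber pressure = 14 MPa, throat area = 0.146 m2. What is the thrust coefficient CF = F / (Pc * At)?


CF = 3628000 / (14e6 * 0.146) = 1.77

1.77


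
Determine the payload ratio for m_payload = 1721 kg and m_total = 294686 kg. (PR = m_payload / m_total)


PR = 1721 / 294686 = 0.0058

0.0058


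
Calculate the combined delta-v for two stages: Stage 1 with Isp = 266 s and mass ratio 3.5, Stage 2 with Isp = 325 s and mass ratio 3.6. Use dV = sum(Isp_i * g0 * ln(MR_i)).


dV1 = 266 * 9.81 * ln(3.5) = 3269.0 m/s
dV2 = 325 * 9.81 * ln(3.6) = 4083.9 m/s
Total dV = 3269.0 + 4083.9 = 7352.9 m/s ~ 7353 m/s

7353 m/s


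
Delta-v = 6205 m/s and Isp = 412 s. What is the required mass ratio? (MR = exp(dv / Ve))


Ve = 412 * 9.81 = 4041.72 m/s
MR = exp(6205 / 4041.72) = 4.642

4.642


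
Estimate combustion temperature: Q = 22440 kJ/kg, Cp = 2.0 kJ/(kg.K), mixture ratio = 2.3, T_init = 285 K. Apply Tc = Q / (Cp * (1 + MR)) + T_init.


Tc = 22440 / (2.0 * (1 + 2.3)) + 285 = 3685 K

3685 K


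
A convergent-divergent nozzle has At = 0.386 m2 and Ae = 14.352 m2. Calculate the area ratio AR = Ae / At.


AR = 14.352 / 0.386 = 37.2

37.2


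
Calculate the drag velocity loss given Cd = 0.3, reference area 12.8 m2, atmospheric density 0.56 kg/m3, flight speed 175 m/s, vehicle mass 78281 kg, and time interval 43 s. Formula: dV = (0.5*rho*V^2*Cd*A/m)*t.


D = 0.5 * 0.56 * 175^2 * 0.3 * 12.8 = 32928.0 N
a = 32928.0 / 78281 = 0.4206 m/s2
dV = 0.4206 * 43 = 18.1 m/s

18.1 m/s


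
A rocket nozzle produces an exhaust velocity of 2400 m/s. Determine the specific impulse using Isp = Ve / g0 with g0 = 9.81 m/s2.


Isp = Ve / g0 = 2400 / 9.81 = 244.6 s

244.6 s


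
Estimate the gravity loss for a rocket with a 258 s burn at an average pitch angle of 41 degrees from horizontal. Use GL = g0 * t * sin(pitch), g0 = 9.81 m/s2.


GL = 9.81 * 258 * sin(41 deg) = 1660 m/s

1660 m/s


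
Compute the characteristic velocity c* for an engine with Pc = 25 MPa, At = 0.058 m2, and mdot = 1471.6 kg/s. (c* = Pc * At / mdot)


c* = 25e6 * 0.058 / 1471.6 = 985 m/s

985 m/s


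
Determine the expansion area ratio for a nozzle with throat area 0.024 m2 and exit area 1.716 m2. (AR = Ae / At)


AR = 1.716 / 0.024 = 71.5

71.5


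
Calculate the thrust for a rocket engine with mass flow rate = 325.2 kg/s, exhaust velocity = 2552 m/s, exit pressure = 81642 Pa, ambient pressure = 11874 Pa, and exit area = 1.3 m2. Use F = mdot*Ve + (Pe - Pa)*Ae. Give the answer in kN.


F = 325.2 * 2552 + (81642 - 11874) * 1.3 = 920609.0 N = 920.6 kN

920.6 kN


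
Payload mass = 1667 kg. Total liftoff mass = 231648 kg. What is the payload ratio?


PR = 1667 / 231648 = 0.0072

0.0072


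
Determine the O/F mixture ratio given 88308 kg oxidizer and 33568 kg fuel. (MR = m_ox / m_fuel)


MR = 88308 / 33568 = 2.63

2.63


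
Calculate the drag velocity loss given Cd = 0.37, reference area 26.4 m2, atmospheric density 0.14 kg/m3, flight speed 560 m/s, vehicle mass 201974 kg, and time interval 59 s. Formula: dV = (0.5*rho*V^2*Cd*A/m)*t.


D = 0.5 * 0.14 * 560^2 * 0.37 * 26.4 = 214427.14 N
a = 214427.14 / 201974 = 1.0617 m/s2
dV = 1.0617 * 59 = 62.6 m/s

62.6 m/s


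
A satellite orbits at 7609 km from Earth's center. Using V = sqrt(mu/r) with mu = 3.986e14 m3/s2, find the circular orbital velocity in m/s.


V = sqrt(3.986e14 / 7609000) = 7238 m/s

7238 m/s


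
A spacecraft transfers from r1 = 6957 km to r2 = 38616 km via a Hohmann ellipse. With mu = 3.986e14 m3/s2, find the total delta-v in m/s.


V1 = sqrt(mu/r1) = 7569.33 m/s
dV1 = V1*(sqrt(2*r2/(r1+r2)) - 1) = 2284.44 m/s
V2 = sqrt(mu/r2) = 3212.81 m/s
dV2 = V2*(1 - sqrt(2*r1/(r1+r2))) = 1437.57 m/s
Total dV = 3722 m/s

3722 m/s


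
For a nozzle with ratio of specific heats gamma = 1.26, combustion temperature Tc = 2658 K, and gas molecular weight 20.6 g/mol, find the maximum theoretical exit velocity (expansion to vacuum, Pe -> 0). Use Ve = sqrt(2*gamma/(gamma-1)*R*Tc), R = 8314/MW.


R = 8314 / 20.6 = 403.59 J/(kg.K)
Ve = sqrt(2 * 1.26 / (1.26 - 1) * 403.59 * 2658) = 3225 m/s

3225 m/s


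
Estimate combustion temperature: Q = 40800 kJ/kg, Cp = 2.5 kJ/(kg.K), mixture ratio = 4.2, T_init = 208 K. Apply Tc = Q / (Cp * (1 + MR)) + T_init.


Tc = 40800 / (2.5 * (1 + 4.2)) + 208 = 3346 K

3346 K


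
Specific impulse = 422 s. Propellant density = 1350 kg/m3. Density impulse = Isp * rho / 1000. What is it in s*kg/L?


rho*Isp = 422 * 1350 / 1000 = 570 s*kg/L

570 s*kg/L


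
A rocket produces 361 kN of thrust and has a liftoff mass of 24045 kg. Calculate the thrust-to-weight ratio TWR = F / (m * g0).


TWR = 361000 / (24045 * 9.81) = 1.53

1.53


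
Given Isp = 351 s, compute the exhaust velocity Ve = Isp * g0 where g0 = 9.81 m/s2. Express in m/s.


Ve = Isp * g0 = 351 * 9.81 = 3443.3 m/s

3443.3 m/s


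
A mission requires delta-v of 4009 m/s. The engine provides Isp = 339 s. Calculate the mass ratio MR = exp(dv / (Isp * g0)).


Ve = 339 * 9.81 = 3325.59 m/s
MR = exp(4009 / 3325.59) = 3.338

3.338


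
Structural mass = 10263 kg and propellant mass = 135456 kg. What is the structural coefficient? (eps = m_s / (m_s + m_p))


eps = 10263 / (10263 + 135456) = 0.0704

0.0704


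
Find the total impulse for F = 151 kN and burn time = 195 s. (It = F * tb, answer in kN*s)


It = 151 * 195 = 29445 kN*s

29445 kN*s


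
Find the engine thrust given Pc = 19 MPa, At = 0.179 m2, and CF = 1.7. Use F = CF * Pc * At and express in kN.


F = 1.7 * 19e6 * 0.179 = 5.7817e+06 N = 5781.7 kN

5781.7 kN


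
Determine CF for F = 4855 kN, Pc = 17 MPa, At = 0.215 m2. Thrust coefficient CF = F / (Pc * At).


CF = 4855000 / (17e6 * 0.215) = 1.33

1.33


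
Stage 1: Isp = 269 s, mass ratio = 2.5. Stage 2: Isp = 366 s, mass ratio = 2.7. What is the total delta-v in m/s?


dV1 = 269 * 9.81 * ln(2.5) = 2418.0 m/s
dV2 = 366 * 9.81 * ln(2.7) = 3566.2 m/s
Total dV = 2418.0 + 3566.2 = 5984.2 m/s ~ 5984 m/s

5984 m/s


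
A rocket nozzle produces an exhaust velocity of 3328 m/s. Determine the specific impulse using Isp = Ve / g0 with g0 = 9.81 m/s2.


Isp = Ve / g0 = 3328 / 9.81 = 339.2 s

339.2 s


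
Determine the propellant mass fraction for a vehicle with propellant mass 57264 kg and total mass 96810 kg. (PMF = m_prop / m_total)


PMF = 57264 / 96810 = 0.592

0.592


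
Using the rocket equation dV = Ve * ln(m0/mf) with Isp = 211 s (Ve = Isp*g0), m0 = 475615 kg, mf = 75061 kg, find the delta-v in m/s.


Ve = 211 * 9.81 = 2069.91 m/s
dV = 2069.91 * ln(475615/75061) = 3822 m/s

3822 m/s


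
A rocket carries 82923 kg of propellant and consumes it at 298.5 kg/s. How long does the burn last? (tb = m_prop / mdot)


tb = 82923 / 298.5 = 277.8 s

277.8 s


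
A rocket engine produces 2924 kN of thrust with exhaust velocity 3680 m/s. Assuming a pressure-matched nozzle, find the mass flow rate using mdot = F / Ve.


mdot = F / Ve = 2924000 / 3680 = 794.6 kg/s

794.6 kg/s


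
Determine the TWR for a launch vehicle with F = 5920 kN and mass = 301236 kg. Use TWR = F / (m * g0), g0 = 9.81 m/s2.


TWR = 5920000 / (301236 * 9.81) = 2.0

2.0


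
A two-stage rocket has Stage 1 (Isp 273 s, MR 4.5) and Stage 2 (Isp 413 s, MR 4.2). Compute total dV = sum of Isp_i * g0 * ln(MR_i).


dV1 = 273 * 9.81 * ln(4.5) = 4028.1 m/s
dV2 = 413 * 9.81 * ln(4.2) = 5814.3 m/s
Total dV = 4028.1 + 5814.3 = 9842.4 m/s ~ 9842 m/s

9842 m/s


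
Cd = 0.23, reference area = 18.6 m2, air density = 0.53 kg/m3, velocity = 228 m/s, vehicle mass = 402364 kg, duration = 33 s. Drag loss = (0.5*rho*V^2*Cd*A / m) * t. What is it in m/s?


D = 0.5 * 0.53 * 228^2 * 0.23 * 18.6 = 58932.7 N
a = 58932.7 / 402364 = 0.1465 m/s2
dV = 0.1465 * 33 = 4.8 m/s

4.8 m/s


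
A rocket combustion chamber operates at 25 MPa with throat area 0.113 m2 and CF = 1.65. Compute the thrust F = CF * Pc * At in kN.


F = 1.65 * 25e6 * 0.113 = 4.6612e+06 N = 4661.2 kN

4661.2 kN


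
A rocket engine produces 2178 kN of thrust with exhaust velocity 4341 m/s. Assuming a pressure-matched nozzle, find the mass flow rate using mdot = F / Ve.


mdot = F / Ve = 2178000 / 4341 = 501.7 kg/s

501.7 kg/s


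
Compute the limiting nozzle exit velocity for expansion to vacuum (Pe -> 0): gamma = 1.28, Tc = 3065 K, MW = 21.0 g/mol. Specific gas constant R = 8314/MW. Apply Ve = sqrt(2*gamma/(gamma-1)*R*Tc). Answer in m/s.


R = 8314 / 21.0 = 395.9 J/(kg.K)
Ve = sqrt(2 * 1.28 / (1.28 - 1) * 395.9 * 3065) = 3331 m/s

3331 m/s


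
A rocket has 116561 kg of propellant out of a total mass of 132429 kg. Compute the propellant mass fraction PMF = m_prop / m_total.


PMF = 116561 / 132429 = 0.88

0.88


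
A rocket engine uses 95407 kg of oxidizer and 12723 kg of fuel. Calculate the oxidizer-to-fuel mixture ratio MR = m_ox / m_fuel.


MR = 95407 / 12723 = 7.5

7.5


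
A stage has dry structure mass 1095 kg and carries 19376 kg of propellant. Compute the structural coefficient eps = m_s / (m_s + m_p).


eps = 1095 / (1095 + 19376) = 0.0535

0.0535


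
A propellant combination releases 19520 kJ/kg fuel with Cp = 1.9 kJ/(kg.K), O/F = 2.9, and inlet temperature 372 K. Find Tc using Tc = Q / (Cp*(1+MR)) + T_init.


Tc = 19520 / (1.9 * (1 + 2.9)) + 372 = 3006 K

3006 K


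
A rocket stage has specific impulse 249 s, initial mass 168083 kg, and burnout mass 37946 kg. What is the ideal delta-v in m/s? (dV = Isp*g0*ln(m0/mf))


Ve = 249 * 9.81 = 2442.69 m/s
dV = 2442.69 * ln(168083/37946) = 3635 m/s

3635 m/s


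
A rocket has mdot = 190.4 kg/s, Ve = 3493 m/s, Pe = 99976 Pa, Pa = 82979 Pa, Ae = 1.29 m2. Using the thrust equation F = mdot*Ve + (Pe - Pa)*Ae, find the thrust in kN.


F = 190.4 * 3493 + (99976 - 82979) * 1.29 = 686993.0 N = 687.0 kN

687.0 kN


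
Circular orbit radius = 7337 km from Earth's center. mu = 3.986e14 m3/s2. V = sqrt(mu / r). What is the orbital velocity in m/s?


V = sqrt(3.986e14 / 7337000) = 7371 m/s

7371 m/s


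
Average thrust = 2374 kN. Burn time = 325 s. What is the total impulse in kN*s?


It = 2374 * 325 = 771550 kN*s

771550 kN*s


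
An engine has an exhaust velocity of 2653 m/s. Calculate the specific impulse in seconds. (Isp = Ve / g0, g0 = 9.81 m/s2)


Isp = Ve / g0 = 2653 / 9.81 = 270.4 s

270.4 s


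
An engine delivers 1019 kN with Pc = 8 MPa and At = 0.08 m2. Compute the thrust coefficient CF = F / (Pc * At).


CF = 1019000 / (8e6 * 0.08) = 1.59

1.59


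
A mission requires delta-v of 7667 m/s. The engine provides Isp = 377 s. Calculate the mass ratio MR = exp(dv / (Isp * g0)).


Ve = 377 * 9.81 = 3698.37 m/s
MR = exp(7667 / 3698.37) = 7.949

7.949


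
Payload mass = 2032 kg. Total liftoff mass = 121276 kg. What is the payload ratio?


PR = 2032 / 121276 = 0.0168

0.0168


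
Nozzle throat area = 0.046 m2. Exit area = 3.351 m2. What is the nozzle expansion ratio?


AR = 3.351 / 0.046 = 72.8

72.8


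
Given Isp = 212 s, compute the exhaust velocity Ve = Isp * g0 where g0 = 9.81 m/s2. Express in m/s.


Ve = Isp * g0 = 212 * 9.81 = 2079.7 m/s

2079.7 m/s


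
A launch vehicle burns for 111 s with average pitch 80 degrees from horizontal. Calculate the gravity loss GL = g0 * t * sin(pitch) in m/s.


GL = 9.81 * 111 * sin(80 deg) = 1072 m/s

1072 m/s


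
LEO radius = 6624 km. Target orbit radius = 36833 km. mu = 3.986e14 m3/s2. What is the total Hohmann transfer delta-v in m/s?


V1 = sqrt(mu/r1) = 7757.26 m/s
dV1 = V1*(sqrt(2*r2/(r1+r2)) - 1) = 2342.52 m/s
V2 = sqrt(mu/r2) = 3289.65 m/s
dV2 = V2*(1 - sqrt(2*r1/(r1+r2))) = 1473.32 m/s
Total dV = 3816 m/s

3816 m/s


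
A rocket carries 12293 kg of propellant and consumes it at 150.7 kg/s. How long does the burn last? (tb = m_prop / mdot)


tb = 12293 / 150.7 = 81.6 s

81.6 s


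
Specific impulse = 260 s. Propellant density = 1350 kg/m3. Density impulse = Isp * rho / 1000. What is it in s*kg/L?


rho*Isp = 260 * 1350 / 1000 = 351 s*kg/L

351 s*kg/L


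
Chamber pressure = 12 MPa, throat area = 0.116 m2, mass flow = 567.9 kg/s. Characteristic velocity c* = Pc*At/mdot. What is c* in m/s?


c* = 12e6 * 0.116 / 567.9 = 2451 m/s

2451 m/s


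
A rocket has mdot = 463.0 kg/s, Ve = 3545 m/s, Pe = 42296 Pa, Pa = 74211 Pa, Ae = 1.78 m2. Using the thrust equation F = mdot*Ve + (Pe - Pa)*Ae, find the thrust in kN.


F = 463.0 * 3545 + (42296 - 74211) * 1.78 = 1.5845e+06 N = 1584.5 kN

1584.5 kN


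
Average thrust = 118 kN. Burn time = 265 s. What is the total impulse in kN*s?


It = 118 * 265 = 31270 kN*s

31270 kN*s


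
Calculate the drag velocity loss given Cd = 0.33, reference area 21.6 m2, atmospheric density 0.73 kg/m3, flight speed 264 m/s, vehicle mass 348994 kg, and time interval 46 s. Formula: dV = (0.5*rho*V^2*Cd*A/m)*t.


D = 0.5 * 0.73 * 264^2 * 0.33 * 21.6 = 181329.48 N
a = 181329.48 / 348994 = 0.5196 m/s2
dV = 0.5196 * 46 = 23.9 m/s

23.9 m/s


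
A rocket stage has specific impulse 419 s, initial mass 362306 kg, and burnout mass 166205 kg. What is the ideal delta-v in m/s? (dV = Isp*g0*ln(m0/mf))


Ve = 419 * 9.81 = 4110.39 m/s
dV = 4110.39 * ln(362306/166205) = 3203 m/s

3203 m/s


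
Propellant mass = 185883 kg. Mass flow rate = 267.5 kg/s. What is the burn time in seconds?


tb = 185883 / 267.5 = 694.9 s

694.9 s


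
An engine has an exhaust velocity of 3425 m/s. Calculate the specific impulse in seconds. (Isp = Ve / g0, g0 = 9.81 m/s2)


Isp = Ve / g0 = 3425 / 9.81 = 349.1 s

349.1 s


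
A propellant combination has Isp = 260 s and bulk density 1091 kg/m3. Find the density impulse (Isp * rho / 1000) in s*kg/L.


rho*Isp = 260 * 1091 / 1000 = 284 s*kg/L

284 s*kg/L


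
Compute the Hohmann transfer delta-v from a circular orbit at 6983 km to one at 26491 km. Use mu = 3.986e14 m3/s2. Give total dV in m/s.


V1 = sqrt(mu/r1) = 7555.23 m/s
dV1 = V1*(sqrt(2*r2/(r1+r2)) - 1) = 1949.9 m/s
V2 = sqrt(mu/r2) = 3879.0 m/s
dV2 = V2*(1 - sqrt(2*r1/(r1+r2))) = 1373.46 m/s
Total dV = 3323 m/s

3323 m/s


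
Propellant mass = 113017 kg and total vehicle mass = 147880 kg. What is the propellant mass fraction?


PMF = 113017 / 147880 = 0.764

0.764


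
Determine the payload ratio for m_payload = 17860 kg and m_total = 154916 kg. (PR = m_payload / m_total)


PR = 17860 / 154916 = 0.1153

0.1153


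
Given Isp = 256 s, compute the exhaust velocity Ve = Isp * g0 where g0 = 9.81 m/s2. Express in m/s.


Ve = Isp * g0 = 256 * 9.81 = 2511.4 m/s

2511.4 m/s


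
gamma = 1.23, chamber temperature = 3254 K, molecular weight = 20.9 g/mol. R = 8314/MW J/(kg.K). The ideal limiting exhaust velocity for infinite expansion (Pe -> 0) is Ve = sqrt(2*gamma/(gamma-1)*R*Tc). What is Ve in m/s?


R = 8314 / 20.9 = 397.8 J/(kg.K)
Ve = sqrt(2 * 1.23 / (1.23 - 1) * 397.8 * 3254) = 3721 m/s

3721 m/s


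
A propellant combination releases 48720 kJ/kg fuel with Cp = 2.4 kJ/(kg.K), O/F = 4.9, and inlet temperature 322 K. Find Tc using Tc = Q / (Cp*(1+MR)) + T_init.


Tc = 48720 / (2.4 * (1 + 4.9)) + 322 = 3763 K

3763 K


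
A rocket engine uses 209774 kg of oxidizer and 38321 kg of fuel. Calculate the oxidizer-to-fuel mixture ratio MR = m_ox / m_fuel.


MR = 209774 / 38321 = 5.47

5.47


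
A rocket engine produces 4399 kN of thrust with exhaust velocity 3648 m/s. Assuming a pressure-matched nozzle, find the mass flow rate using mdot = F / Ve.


mdot = F / Ve = 4399000 / 3648 = 1205.9 kg/s

1205.9 kg/s


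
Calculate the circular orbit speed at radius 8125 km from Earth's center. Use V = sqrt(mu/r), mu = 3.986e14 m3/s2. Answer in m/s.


V = sqrt(3.986e14 / 8125000) = 7004 m/s

7004 m/s


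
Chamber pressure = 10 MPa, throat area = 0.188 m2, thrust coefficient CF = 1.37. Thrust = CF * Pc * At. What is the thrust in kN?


F = 1.37 * 10e6 * 0.188 = 2.5756e+06 N = 2575.6 kN

2575.6 kN


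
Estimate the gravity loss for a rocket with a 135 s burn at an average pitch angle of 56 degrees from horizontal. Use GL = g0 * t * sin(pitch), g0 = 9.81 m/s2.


GL = 9.81 * 135 * sin(56 deg) = 1098 m/s

1098 m/s


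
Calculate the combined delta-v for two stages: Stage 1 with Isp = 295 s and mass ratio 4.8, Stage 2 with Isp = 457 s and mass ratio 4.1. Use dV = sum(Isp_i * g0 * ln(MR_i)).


dV1 = 295 * 9.81 * ln(4.8) = 4539.5 m/s
dV2 = 457 * 9.81 * ln(4.1) = 6325.7 m/s
Total dV = 4539.5 + 6325.7 = 10865.2 m/s ~ 10865 m/s

10865 m/s


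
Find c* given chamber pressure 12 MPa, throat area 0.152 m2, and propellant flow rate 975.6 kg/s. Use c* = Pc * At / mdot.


c* = 12e6 * 0.152 / 975.6 = 1870 m/s

1870 m/s


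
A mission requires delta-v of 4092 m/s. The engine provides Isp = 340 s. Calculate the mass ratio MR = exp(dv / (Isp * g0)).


Ve = 340 * 9.81 = 3335.4 m/s
MR = exp(4092 / 3335.4) = 3.41

3.41


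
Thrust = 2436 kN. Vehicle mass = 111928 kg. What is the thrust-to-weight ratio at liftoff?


TWR = 2436000 / (111928 * 9.81) = 2.22

2.22


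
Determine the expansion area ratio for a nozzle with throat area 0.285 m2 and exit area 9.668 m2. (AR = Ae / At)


AR = 9.668 / 0.285 = 33.9

33.9


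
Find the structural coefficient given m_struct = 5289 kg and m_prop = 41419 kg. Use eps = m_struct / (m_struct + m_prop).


eps = 5289 / (5289 + 41419) = 0.1132

0.1132
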